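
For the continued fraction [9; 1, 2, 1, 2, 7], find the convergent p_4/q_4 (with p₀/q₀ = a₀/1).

107/11

Using pₖ = aₖpₖ₋₁ + pₖ₋₂, qₖ = aₖqₖ₋₁ + qₖ₋₂ (with p₋₁=1, p₋₂=0, q₋₁=0, q₋₂=1):
  k=0: a=9, p=9, q=1
  k=1: a=1, p=10, q=1
  k=2: a=2, p=29, q=3
  k=3: a=1, p=39, q=4
  k=4: a=2, p=107, q=11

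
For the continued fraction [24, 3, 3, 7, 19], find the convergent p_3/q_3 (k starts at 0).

Using pₖ = aₖpₖ₋₁ + pₖ₋₂, qₖ = aₖqₖ₋₁ + qₖ₋₂ (with p₋₁=1, p₋₂=0, q₋₁=0, q₋₂=1):
  k=0: a=24, p=24, q=1
  k=1: a=3, p=73, q=3
  k=2: a=3, p=243, q=10
  k=3: a=7, p=1774, q=73

1774/73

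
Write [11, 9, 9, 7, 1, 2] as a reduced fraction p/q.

21253/1913

Using pₖ = aₖpₖ₋₁ + pₖ₋₂ and qₖ = aₖqₖ₋₁ + qₖ₋₂:
  k=0: a=11, p=11, q=1
  k=1: a=9, p=100, q=9
  k=2: a=9, p=911, q=82
  k=3: a=7, p=6477, q=583
  k=4: a=1, p=7388, q=665
  k=5: a=2, p=21253, q=1913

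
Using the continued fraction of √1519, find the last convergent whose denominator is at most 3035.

√1519 = [38; 1, 37, 1, 76, …] (period length 4).
Convergents:
  p_0/q_0 = 38/1
  p_1/q_1 = 39/1
  p_2/q_2 = 1481/38
  p_3/q_3 = 1520/39
  p_4/q_4 = 117001/3002
  p_5/q_5 = 118521/3041
q_4 = 3002 ≤ 3035 < 3041 = q_5, so the answer is 117001/3002.

117001/3002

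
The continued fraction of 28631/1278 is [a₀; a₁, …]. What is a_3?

28631 = 22·1278 + 515   →  a_0 = 22
1278 = 2·515 + 248   →  a_1 = 2
515 = 2·248 + 19   →  a_2 = 2
248 = 13·19 + 1   →  a_3 = 13

13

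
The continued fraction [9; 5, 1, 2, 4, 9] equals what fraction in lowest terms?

Using pₖ = aₖpₖ₋₁ + pₖ₋₂ and qₖ = aₖqₖ₋₁ + qₖ₋₂:
  k=0: a=9, p=9, q=1
  k=1: a=5, p=46, q=5
  k=2: a=1, p=55, q=6
  k=3: a=2, p=156, q=17
  k=4: a=4, p=679, q=74
  k=5: a=9, p=6267, q=683

6267/683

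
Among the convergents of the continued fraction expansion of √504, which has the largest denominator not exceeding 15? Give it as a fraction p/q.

202/9

√504 = [22; 2, 4, 2, 44, …] (period length 4).
Convergents:
  p_0/q_0 = 22/1
  p_1/q_1 = 45/2
  p_2/q_2 = 202/9
  p_3/q_3 = 449/20
q_2 = 9 ≤ 15 < 20 = q_3, so the answer is 202/9.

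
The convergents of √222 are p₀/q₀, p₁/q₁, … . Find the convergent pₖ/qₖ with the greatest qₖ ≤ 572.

4455/299

√222 = [14; 1, 8, 1, 28, …] (period length 4).
Convergents:
  p_0/q_0 = 14/1
  p_1/q_1 = 15/1
  p_2/q_2 = 134/9
  p_3/q_3 = 149/10
  p_4/q_4 = 4306/289
  p_5/q_5 = 4455/299
  p_6/q_6 = 39946/2681
q_5 = 299 ≤ 572 < 2681 = q_6, so the answer is 4455/299.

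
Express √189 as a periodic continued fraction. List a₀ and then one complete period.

a₀ = ⌊√189⌋ = 13.
With m₀=0, d₀=1 and mₖ₊₁ = dₖaₖ − mₖ, dₖ₊₁ = (n − mₖ₊₁²)/dₖ, aₖ₊₁ = ⌊(a₀+mₖ₊₁)/dₖ₊₁⌋:
  k=1: m=13, d=20, a=1
  k=2: m=7, d=7, a=2
  k=3: m=7, d=20, a=1
  k=4: m=13, d=1, a=26
d=1 and a=2a₀=26 at k=4, so the next step gives (m, d) = (13, 20) again — its k=1 value — and the period has length 4.

[13; 1, 2, 1, 26]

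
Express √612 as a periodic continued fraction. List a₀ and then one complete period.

a₀ = ⌊√612⌋ = 24.

[24; 1, 2, 1, 4, 1, 2, 1, 48]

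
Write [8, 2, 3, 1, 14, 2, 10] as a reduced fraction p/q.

24343/2883

Fold from the inside: start with 10/1.
  2 + 1/10 = 21/10
  14 + 10/21 = 304/21
  1 + 21/304 = 325/304
  3 + 304/325 = 1279/325
  2 + 325/1279 = 2883/1279
  8 + 1279/2883 = 24343/2883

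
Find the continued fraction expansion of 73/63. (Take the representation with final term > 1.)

73 = 1×63 + 10
63 = 6×10 + 3
10 = 3×3 + 1
3 = 3×1 + 0  (stop)
So 73/63 = [1; 6, 3, 3].

[1; 6, 3, 3]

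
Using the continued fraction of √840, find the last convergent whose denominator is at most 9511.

√840 = [28; 1, 56, …] (period length 2).
Convergents:
  p_0/q_0 = 28/1
  p_1/q_1 = 29/1
  p_2/q_2 = 1652/57
  p_3/q_3 = 1681/58
  p_4/q_4 = 95788/3305
  p_5/q_5 = 97469/3363
  p_6/q_6 = 5554052/191633
q_5 = 3363 ≤ 9511 < 191633 = q_6, so the answer is 97469/3363.

97469/3363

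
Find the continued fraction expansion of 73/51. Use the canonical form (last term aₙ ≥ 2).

[1; 2, 3, 7]

73 = 1*51 + 22
51 = 2*22 + 7
22 = 3*7 + 1
7 = 7*1 + 0  (stop)
So 73/51 = [1; 2, 3, 7].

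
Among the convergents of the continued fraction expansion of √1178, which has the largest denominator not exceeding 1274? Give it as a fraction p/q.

19186/559

√1178 = [34; 3, 9, 2, 9, 3, 68, …] (period length 6).
Convergents:
  p_0/q_0 = 34/1
  p_1/q_1 = 103/3
  p_2/q_2 = 961/28
  p_3/q_3 = 2025/59
  p_4/q_4 = 19186/559
  p_5/q_5 = 59583/1736
q_4 = 559 ≤ 1274 < 1736 = q_5, so the answer is 19186/559.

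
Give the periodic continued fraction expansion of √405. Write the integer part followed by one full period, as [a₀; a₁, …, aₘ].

a₀ = ⌊√405⌋ = 20.
With m₀=0, d₀=1 and mₖ₊₁ = dₖaₖ − mₖ, dₖ₊₁ = (n − mₖ₊₁²)/dₖ, aₖ₊₁ = ⌊(a₀+mₖ₊₁)/dₖ₊₁⌋:
  k=1: m=20, d=5, a=8
  k=2: m=20, d=1, a=40
d=1 and a=2a₀=40 at k=2, so the next step gives (m, d) = (20, 5) again — its k=1 value — and the period has length 2.

[20; 8, 40]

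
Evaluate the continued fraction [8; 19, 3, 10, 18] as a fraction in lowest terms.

Fold from the inside: start with 18/1.
  10 + 1/18 = 181/18
  3 + 18/181 = 561/181
  19 + 181/561 = 10840/561
  8 + 561/10840 = 87281/10840

87281/10840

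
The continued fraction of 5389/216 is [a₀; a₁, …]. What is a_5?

5389 = 24·216 + 205   →  a_0 = 24
216 = 1·205 + 11   →  a_1 = 1
205 = 18·11 + 7   →  a_2 = 18
11 = 1·7 + 4   →  a_3 = 1
7 = 1·4 + 3   →  a_4 = 1
4 = 1·3 + 1   →  a_5 = 1

1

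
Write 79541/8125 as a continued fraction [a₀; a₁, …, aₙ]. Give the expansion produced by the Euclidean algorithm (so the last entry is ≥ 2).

[9; 1, 3, 1, 3, 14, 2, 14]

79541 = 9*8125 + 6416
8125 = 1*6416 + 1709
6416 = 3*1709 + 1289
1709 = 1*1289 + 420
1289 = 3*420 + 29
420 = 14*29 + 14
29 = 2*14 + 1
14 = 14*1 + 0  (stop)
So 79541/8125 = [9; 1, 3, 1, 3, 14, 2, 14].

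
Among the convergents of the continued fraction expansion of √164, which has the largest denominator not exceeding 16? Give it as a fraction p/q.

√164 = [12; 1, 4, 6, 4, 1, 24, …] (period length 6).
Convergents:
  p_0/q_0 = 12/1
  p_1/q_1 = 13/1
  p_2/q_2 = 64/5
  p_3/q_3 = 397/31
q_2 = 5 ≤ 16 < 31 = q_3, so the answer is 64/5.

64/5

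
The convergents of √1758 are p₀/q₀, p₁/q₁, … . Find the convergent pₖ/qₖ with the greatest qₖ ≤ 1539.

√1758 = [41; 1, 12, 1, 82, …] (period length 4).
Convergents:
  p_0/q_0 = 41/1
  p_1/q_1 = 42/1
  p_2/q_2 = 545/13
  p_3/q_3 = 587/14
  p_4/q_4 = 48679/1161
  p_5/q_5 = 49266/1175
  p_6/q_6 = 639871/15261
q_5 = 1175 ≤ 1539 < 15261 = q_6, so the answer is 49266/1175.

49266/1175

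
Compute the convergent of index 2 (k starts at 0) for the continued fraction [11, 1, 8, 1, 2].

107/9

Using pₖ = aₖpₖ₋₁ + pₖ₋₂, qₖ = aₖqₖ₋₁ + qₖ₋₂ (with p₋₁=1, p₋₂=0, q₋₁=0, q₋₂=1):
  k=0: a=11, p=11, q=1
  k=1: a=1, p=12, q=1
  k=2: a=8, p=107, q=9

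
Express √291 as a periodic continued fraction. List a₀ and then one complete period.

a₀ = ⌊√291⌋ = 17.
With m₀=0, d₀=1 and mₖ₊₁ = dₖaₖ − mₖ, dₖ₊₁ = (n − mₖ₊₁²)/dₖ, aₖ₊₁ = ⌊(a₀+mₖ₊₁)/dₖ₊₁⌋:
  k=1: m=17, d=2, a=17
  k=2: m=17, d=1, a=34
d=1 and a=2a₀=34 at k=2, so the next step gives (m, d) = (17, 2) again — its k=1 value — and the period has length 2.

[17; 17, 34]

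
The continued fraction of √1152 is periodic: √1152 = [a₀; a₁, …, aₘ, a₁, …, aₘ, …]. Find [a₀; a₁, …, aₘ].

a₀ = ⌊√1152⌋ = 33.

[33; 1, 15, 1, 66]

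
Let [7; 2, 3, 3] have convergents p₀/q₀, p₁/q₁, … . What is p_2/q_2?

Using pₖ = aₖpₖ₋₁ + pₖ₋₂, qₖ = aₖqₖ₋₁ + qₖ₋₂ (with p₋₁=1, p₋₂=0, q₋₁=0, q₋₂=1):
  k=0: a=7, p=7, q=1
  k=1: a=2, p=15, q=2
  k=2: a=3, p=52, q=7

52/7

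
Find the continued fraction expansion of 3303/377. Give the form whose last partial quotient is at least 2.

3303 = 8·377 + 287
377 = 1·287 + 90
287 = 3·90 + 17
90 = 5·17 + 5
17 = 3·5 + 2
5 = 2·2 + 1
2 = 2·1 + 0  (stop)
So 3303/377 = [8; 1, 3, 5, 3, 2, 2].

[8; 1, 3, 5, 3, 2, 2]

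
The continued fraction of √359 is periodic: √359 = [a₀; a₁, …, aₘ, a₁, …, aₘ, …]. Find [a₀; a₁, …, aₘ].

[18; 1, 17, 1, 36]

a₀ = ⌊√359⌋ = 18.
With m₀=0, d₀=1 and mₖ₊₁ = dₖaₖ − mₖ, dₖ₊₁ = (n − mₖ₊₁²)/dₖ, aₖ₊₁ = ⌊(a₀+mₖ₊₁)/dₖ₊₁⌋:
  k=1: m=18, d=35, a=1
  k=2: m=17, d=2, a=17
  k=3: m=17, d=35, a=1
  k=4: m=18, d=1, a=36
d=1 and a=2a₀=36 at k=4, so the next step gives (m, d) = (18, 35) again — its k=1 value — and the period has length 4.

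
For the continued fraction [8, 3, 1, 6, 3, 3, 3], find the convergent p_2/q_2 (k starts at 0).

33/4

Using pₖ = aₖpₖ₋₁ + pₖ₋₂, qₖ = aₖqₖ₋₁ + qₖ₋₂ (with p₋₁=1, p₋₂=0, q₋₁=0, q₋₂=1):
  k=0: a=8, p=8, q=1
  k=1: a=3, p=25, q=3
  k=2: a=1, p=33, q=4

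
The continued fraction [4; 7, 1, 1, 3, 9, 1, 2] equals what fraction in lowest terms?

Fold from the inside: start with 2/1.
  1 + 1/2 = 3/2
  9 + 2/3 = 29/3
  3 + 3/29 = 90/29
  1 + 29/90 = 119/90
  1 + 90/119 = 209/119
  7 + 119/209 = 1582/209
  4 + 209/1582 = 6537/1582

6537/1582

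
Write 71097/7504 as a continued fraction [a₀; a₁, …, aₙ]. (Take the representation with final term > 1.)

[9; 2, 9, 3, 9, 2, 6]

71097 = 9·7504 + 3561
7504 = 2·3561 + 382
3561 = 9·382 + 123
382 = 3·123 + 13
123 = 9·13 + 6
13 = 2·6 + 1
6 = 6·1 + 0  (stop)
So 71097/7504 = [9; 2, 9, 3, 9, 2, 6].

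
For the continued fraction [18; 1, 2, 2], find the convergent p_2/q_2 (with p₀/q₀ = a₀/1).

Using pₖ = aₖpₖ₋₁ + pₖ₋₂, qₖ = aₖqₖ₋₁ + qₖ₋₂ (with p₋₁=1, p₋₂=0, q₋₁=0, q₋₂=1):
  k=0: a=18, p=18, q=1
  k=1: a=1, p=19, q=1
  k=2: a=2, p=56, q=3

56/3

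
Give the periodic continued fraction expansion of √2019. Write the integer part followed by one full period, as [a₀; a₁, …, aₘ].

[44; 1, 13, 1, 88]

a₀ = ⌊√2019⌋ = 44.
With m₀=0, d₀=1 and mₖ₊₁ = dₖaₖ − mₖ, dₖ₊₁ = (n − mₖ₊₁²)/dₖ, aₖ₊₁ = ⌊(a₀+mₖ₊₁)/dₖ₊₁⌋:
  k=1: m=44, d=83, a=1
  k=2: m=39, d=6, a=13
  k=3: m=39, d=83, a=1
  k=4: m=44, d=1, a=88
d=1 and a=2a₀=88 at k=4, so the next step gives (m, d) = (44, 83) again — its k=1 value — and the period has length 4.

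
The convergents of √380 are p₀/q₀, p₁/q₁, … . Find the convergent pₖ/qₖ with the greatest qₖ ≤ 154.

√380 = [19; 2, 38, …] (period length 2).
Convergents:
  p_0/q_0 = 19/1
  p_1/q_1 = 39/2
  p_2/q_2 = 1501/77
  p_3/q_3 = 3041/156
q_2 = 77 ≤ 154 < 156 = q_3, so the answer is 1501/77.

1501/77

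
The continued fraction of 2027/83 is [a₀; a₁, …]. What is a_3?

2027 = 24·83 + 35   →  a_0 = 24
83 = 2·35 + 13   →  a_1 = 2
35 = 2·13 + 9   →  a_2 = 2
13 = 1·9 + 4   →  a_3 = 1

1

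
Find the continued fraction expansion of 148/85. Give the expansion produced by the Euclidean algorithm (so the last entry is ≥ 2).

[1; 1, 2, 1, 6, 3]

148 = 1·85 + 63
85 = 1·63 + 22
63 = 2·22 + 19
22 = 1·19 + 3
19 = 6·3 + 1
3 = 3·1 + 0  (stop)
So 148/85 = [1; 1, 2, 1, 6, 3].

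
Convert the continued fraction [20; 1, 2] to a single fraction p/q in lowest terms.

62/3

Fold from the inside: start with 2/1.
  1 + 1/2 = 3/2
  20 + 2/3 = 62/3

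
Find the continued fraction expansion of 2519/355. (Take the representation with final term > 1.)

2519 = 7*355 + 34
355 = 10*34 + 15
34 = 2*15 + 4
15 = 3*4 + 3
4 = 1*3 + 1
3 = 3*1 + 0  (stop)
So 2519/355 = [7; 10, 2, 3, 1, 3].

[7; 10, 2, 3, 1, 3]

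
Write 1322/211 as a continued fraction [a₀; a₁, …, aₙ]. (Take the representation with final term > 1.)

[6; 3, 1, 3, 3, 4]

1322 = 6*211 + 56
211 = 3*56 + 43
56 = 1*43 + 13
43 = 3*13 + 4
13 = 3*4 + 1
4 = 4*1 + 0  (stop)
So 1322/211 = [6; 3, 1, 3, 3, 4].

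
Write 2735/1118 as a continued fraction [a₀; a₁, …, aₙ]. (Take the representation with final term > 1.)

2735 = 2×1118 + 499
1118 = 2×499 + 120
499 = 4×120 + 19
120 = 6×19 + 6
19 = 3×6 + 1
6 = 6×1 + 0  (stop)
So 2735/1118 = [2; 2, 4, 6, 3, 6].

[2; 2, 4, 6, 3, 6]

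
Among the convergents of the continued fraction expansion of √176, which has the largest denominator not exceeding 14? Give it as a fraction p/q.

53/4

√176 = [13; 3, 1, 3, 26, …] (period length 4).
Convergents:
  p_0/q_0 = 13/1
  p_1/q_1 = 40/3
  p_2/q_2 = 53/4
  p_3/q_3 = 199/15
q_2 = 4 ≤ 14 < 15 = q_3, so the answer is 53/4.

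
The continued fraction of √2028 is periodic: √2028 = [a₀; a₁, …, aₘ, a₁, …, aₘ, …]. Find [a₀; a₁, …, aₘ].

[45; 30, 90]

a₀ = ⌊√2028⌋ = 45.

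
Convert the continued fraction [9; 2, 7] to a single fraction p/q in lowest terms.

142/15

Using pₖ = aₖpₖ₋₁ + pₖ₋₂ and qₖ = aₖqₖ₋₁ + qₖ₋₂:
  k=0: a=9, p=9, q=1
  k=1: a=2, p=19, q=2
  k=2: a=7, p=142, q=15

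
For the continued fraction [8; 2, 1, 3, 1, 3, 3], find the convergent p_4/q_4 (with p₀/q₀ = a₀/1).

Using pₖ = aₖpₖ₋₁ + pₖ₋₂, qₖ = aₖqₖ₋₁ + qₖ₋₂ (with p₋₁=1, p₋₂=0, q₋₁=0, q₋₂=1):
  k=0: a=8, p=8, q=1
  k=1: a=2, p=17, q=2
  k=2: a=1, p=25, q=3
  k=3: a=3, p=92, q=11
  k=4: a=1, p=117, q=14

117/14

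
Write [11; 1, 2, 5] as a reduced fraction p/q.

Using pₖ = aₖpₖ₋₁ + pₖ₋₂ and qₖ = aₖqₖ₋₁ + qₖ₋₂:
  k=0: a=11, p=11, q=1
  k=1: a=1, p=12, q=1
  k=2: a=2, p=35, q=3
  k=3: a=5, p=187, q=16

187/16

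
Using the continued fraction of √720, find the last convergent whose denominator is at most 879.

√720 = [26; 1, 4, 1, 52, …] (period length 4).
Convergents:
  p_0/q_0 = 26/1
  p_1/q_1 = 27/1
  p_2/q_2 = 134/5
  p_3/q_3 = 161/6
  p_4/q_4 = 8506/317
  p_5/q_5 = 8667/323
  p_6/q_6 = 43174/1609
q_5 = 323 ≤ 879 < 1609 = q_6, so the answer is 8667/323.

8667/323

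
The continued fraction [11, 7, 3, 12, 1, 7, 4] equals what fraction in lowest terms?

106699/9581

Fold from the inside: start with 4/1.
  7 + 1/4 = 29/4
  1 + 4/29 = 33/29
  12 + 29/33 = 425/33
  3 + 33/425 = 1308/425
  7 + 425/1308 = 9581/1308
  11 + 1308/9581 = 106699/9581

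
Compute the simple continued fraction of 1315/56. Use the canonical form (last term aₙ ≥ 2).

1315 = 23*56 + 27
56 = 2*27 + 2
27 = 13*2 + 1
2 = 2*1 + 0  (stop)
So 1315/56 = [23; 2, 13, 2].

[23; 2, 13, 2]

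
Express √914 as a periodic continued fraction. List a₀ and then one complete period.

[30; 4, 3, 3, 4, 60]

a₀ = ⌊√914⌋ = 30.
With m₀=0, d₀=1 and mₖ₊₁ = dₖaₖ − mₖ, dₖ₊₁ = (n − mₖ₊₁²)/dₖ, aₖ₊₁ = ⌊(a₀+mₖ₊₁)/dₖ₊₁⌋:
  k=1: m=30, d=14, a=4
  k=2: m=26, d=17, a=3
  k=3: m=25, d=17, a=3
  k=4: m=26, d=14, a=4
  k=5: m=30, d=1, a=60
d=1 and a=2a₀=60 at k=5, so the next step gives (m, d) = (30, 14) again — its k=1 value — and the period has length 5.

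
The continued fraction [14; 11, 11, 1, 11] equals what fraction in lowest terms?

Fold from the inside: start with 11/1.
  1 + 1/11 = 12/11
  11 + 11/12 = 143/12
  11 + 12/143 = 1585/143
  14 + 143/1585 = 22333/1585

22333/1585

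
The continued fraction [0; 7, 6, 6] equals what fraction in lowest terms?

37/265

Using pₖ = aₖpₖ₋₁ + pₖ₋₂ and qₖ = aₖqₖ₋₁ + qₖ₋₂:
  k=0: a=0, p=0, q=1
  k=1: a=7, p=1, q=7
  k=2: a=6, p=6, q=43
  k=3: a=6, p=37, q=265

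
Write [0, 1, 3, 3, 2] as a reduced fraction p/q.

23/30

Using pₖ = aₖpₖ₋₁ + pₖ₋₂ and qₖ = aₖqₖ₋₁ + qₖ₋₂:
  k=0: a=0, p=0, q=1
  k=1: a=1, p=1, q=1
  k=2: a=3, p=3, q=4
  k=3: a=3, p=10, q=13
  k=4: a=2, p=23, q=30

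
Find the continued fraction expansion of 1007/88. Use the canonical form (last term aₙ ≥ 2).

1007 = 11*88 + 39
88 = 2*39 + 10
39 = 3*10 + 9
10 = 1*9 + 1
9 = 9*1 + 0  (stop)
So 1007/88 = [11; 2, 3, 1, 9].

[11; 2, 3, 1, 9]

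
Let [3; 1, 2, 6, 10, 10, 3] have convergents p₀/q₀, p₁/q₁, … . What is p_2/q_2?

Using pₖ = aₖpₖ₋₁ + pₖ₋₂, qₖ = aₖqₖ₋₁ + qₖ₋₂ (with p₋₁=1, p₋₂=0, q₋₁=0, q₋₂=1):
  k=0: a=3, p=3, q=1
  k=1: a=1, p=4, q=1
  k=2: a=2, p=11, q=3

11/3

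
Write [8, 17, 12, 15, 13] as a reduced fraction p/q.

325573/40401

Using pₖ = aₖpₖ₋₁ + pₖ₋₂ and qₖ = aₖqₖ₋₁ + qₖ₋₂:
  k=0: a=8, p=8, q=1
  k=1: a=17, p=137, q=17
  k=2: a=12, p=1652, q=205
  k=3: a=15, p=24917, q=3092
  k=4: a=13, p=325573, q=40401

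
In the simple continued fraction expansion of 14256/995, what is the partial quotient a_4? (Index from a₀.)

1

14256 = 14·995 + 326   →  a_0 = 14
995 = 3·326 + 17   →  a_1 = 3
326 = 19·17 + 3   →  a_2 = 19
17 = 5·3 + 2   →  a_3 = 5
3 = 1·2 + 1   →  a_4 = 1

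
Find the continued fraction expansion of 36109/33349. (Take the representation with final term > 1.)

[1; 12, 12, 19, 12]

36109 = 1*33349 + 2760
33349 = 12*2760 + 229
2760 = 12*229 + 12
229 = 19*12 + 1
12 = 12*1 + 0  (stop)
So 36109/33349 = [1; 12, 12, 19, 12].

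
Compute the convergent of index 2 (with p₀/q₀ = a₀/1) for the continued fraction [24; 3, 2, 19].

170/7

Using pₖ = aₖpₖ₋₁ + pₖ₋₂, qₖ = aₖqₖ₋₁ + qₖ₋₂ (with p₋₁=1, p₋₂=0, q₋₁=0, q₋₂=1):
  k=0: a=24, p=24, q=1
  k=1: a=3, p=73, q=3
  k=2: a=2, p=170, q=7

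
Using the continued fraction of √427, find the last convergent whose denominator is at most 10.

62/3

√427 = [20; 1, 1, 1, 40, …] (period length 4).
Convergents:
  p_0/q_0 = 20/1
  p_1/q_1 = 21/1
  p_2/q_2 = 41/2
  p_3/q_3 = 62/3
  p_4/q_4 = 2521/122
q_3 = 3 ≤ 10 < 122 = q_4, so the answer is 62/3.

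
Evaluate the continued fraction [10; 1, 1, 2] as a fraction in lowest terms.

Fold from the inside: start with 2/1.
  1 + 1/2 = 3/2
  1 + 2/3 = 5/3
  10 + 3/5 = 53/5

53/5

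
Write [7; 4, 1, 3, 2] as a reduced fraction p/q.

Using pₖ = aₖpₖ₋₁ + pₖ₋₂ and qₖ = aₖqₖ₋₁ + qₖ₋₂:
  k=0: a=7, p=7, q=1
  k=1: a=4, p=29, q=4
  k=2: a=1, p=36, q=5
  k=3: a=3, p=137, q=19
  k=4: a=2, p=310, q=43

310/43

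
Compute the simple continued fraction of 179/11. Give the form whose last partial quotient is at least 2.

[16; 3, 1, 2]

179 = 16*11 + 3
11 = 3*3 + 2
3 = 1*2 + 1
2 = 2*1 + 0  (stop)
So 179/11 = [16; 3, 1, 2].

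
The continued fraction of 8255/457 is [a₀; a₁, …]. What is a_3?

3

8255 = 18·457 + 29   →  a_0 = 18
457 = 15·29 + 22   →  a_1 = 15
29 = 1·22 + 7   →  a_2 = 1
22 = 3·7 + 1   →  a_3 = 3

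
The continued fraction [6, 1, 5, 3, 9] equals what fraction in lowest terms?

Fold from the inside: start with 9/1.
  3 + 1/9 = 28/9
  5 + 9/28 = 149/28
  1 + 28/149 = 177/149
  6 + 149/177 = 1211/177

1211/177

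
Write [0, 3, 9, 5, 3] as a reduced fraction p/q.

Using pₖ = aₖpₖ₋₁ + pₖ₋₂ and qₖ = aₖqₖ₋₁ + qₖ₋₂:
  k=0: a=0, p=0, q=1
  k=1: a=3, p=1, q=3
  k=2: a=9, p=9, q=28
  k=3: a=5, p=46, q=143
  k=4: a=3, p=147, q=457

147/457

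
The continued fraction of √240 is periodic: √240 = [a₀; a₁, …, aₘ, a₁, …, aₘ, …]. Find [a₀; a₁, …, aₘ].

[15; 2, 30]

a₀ = ⌊√240⌋ = 15.
With m₀=0, d₀=1 and mₖ₊₁ = dₖaₖ − mₖ, dₖ₊₁ = (n − mₖ₊₁²)/dₖ, aₖ₊₁ = ⌊(a₀+mₖ₊₁)/dₖ₊₁⌋:
  k=1: m=15, d=15, a=2
  k=2: m=15, d=1, a=30
d=1 and a=2a₀=30 at k=2, so the next step gives (m, d) = (15, 15) again — its k=1 value — and the period has length 2.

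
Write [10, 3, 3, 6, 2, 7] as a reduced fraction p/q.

Fold from the inside: start with 7/1.
  2 + 1/7 = 15/7
  6 + 7/15 = 97/15
  3 + 15/97 = 306/97
  3 + 97/306 = 1015/306
  10 + 306/1015 = 10456/1015

10456/1015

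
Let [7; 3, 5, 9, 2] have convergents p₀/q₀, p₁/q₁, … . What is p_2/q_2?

Using pₖ = aₖpₖ₋₁ + pₖ₋₂, qₖ = aₖqₖ₋₁ + qₖ₋₂ (with p₋₁=1, p₋₂=0, q₋₁=0, q₋₂=1):
  k=0: a=7, p=7, q=1
  k=1: a=3, p=22, q=3
  k=2: a=5, p=117, q=16

117/16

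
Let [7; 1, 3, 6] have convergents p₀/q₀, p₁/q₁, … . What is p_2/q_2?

Using pₖ = aₖpₖ₋₁ + pₖ₋₂, qₖ = aₖqₖ₋₁ + qₖ₋₂ (with p₋₁=1, p₋₂=0, q₋₁=0, q₋₂=1):
  k=0: a=7, p=7, q=1
  k=1: a=1, p=8, q=1
  k=2: a=3, p=31, q=4

31/4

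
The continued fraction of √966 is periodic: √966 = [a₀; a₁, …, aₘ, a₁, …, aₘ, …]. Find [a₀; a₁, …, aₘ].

a₀ = ⌊√966⌋ = 31.
With m₀=0, d₀=1 and mₖ₊₁ = dₖaₖ − mₖ, dₖ₊₁ = (n − mₖ₊₁²)/dₖ, aₖ₊₁ = ⌊(a₀+mₖ₊₁)/dₖ₊₁⌋:
  k=1: m=31, d=5, a=12
  k=2: m=29, d=25, a=2
  k=3: m=21, d=21, a=2
  k=4: m=21, d=25, a=2
  k=5: m=29, d=5, a=12
  k=6: m=31, d=1, a=62
d=1 and a=2a₀=62 at k=6, so the next step gives (m, d) = (31, 5) again — its k=1 value — and the period has length 6.

[31; 12, 2, 2, 2, 12, 62]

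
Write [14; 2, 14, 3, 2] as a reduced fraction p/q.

Using pₖ = aₖpₖ₋₁ + pₖ₋₂ and qₖ = aₖqₖ₋₁ + qₖ₋₂:
  k=0: a=14, p=14, q=1
  k=1: a=2, p=29, q=2
  k=2: a=14, p=420, q=29
  k=3: a=3, p=1289, q=89
  k=4: a=2, p=2998, q=207

2998/207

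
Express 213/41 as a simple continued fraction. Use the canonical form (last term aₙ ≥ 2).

[5; 5, 8]

213 = 5*41 + 8
41 = 5*8 + 1
8 = 8*1 + 0  (stop)
So 213/41 = [5; 5, 8].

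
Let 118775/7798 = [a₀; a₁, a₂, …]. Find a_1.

4

118775 = 15·7798 + 1805   →  a_0 = 15
7798 = 4·1805 + 578   →  a_1 = 4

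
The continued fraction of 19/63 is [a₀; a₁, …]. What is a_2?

3

19 = 0·63 + 19   →  a_0 = 0
63 = 3·19 + 6   →  a_1 = 3
19 = 3·6 + 1   →  a_2 = 3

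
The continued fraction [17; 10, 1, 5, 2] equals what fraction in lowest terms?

2410/141

Fold from the inside: start with 2/1.
  5 + 1/2 = 11/2
  1 + 2/11 = 13/11
  10 + 11/13 = 141/13
  17 + 13/141 = 2410/141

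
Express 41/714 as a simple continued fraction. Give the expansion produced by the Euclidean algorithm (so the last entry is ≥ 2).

[0; 17, 2, 2, 2, 3]

41 = 0×714 + 41
714 = 17×41 + 17
41 = 2×17 + 7
17 = 2×7 + 3
7 = 2×3 + 1
3 = 3×1 + 0  (stop)
So 41/714 = [0; 17, 2, 2, 2, 3].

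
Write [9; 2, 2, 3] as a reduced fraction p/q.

160/17

Using pₖ = aₖpₖ₋₁ + pₖ₋₂ and qₖ = aₖqₖ₋₁ + qₖ₋₂:
  k=0: a=9, p=9, q=1
  k=1: a=2, p=19, q=2
  k=2: a=2, p=47, q=5
  k=3: a=3, p=160, q=17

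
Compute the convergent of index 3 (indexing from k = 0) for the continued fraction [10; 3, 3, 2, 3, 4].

Using pₖ = aₖpₖ₋₁ + pₖ₋₂, qₖ = aₖqₖ₋₁ + qₖ₋₂ (with p₋₁=1, p₋₂=0, q₋₁=0, q₋₂=1):
  k=0: a=10, p=10, q=1
  k=1: a=3, p=31, q=3
  k=2: a=3, p=103, q=10
  k=3: a=2, p=237, q=23

237/23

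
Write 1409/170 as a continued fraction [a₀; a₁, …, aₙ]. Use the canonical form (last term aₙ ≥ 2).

[8; 3, 2, 7, 1, 2]

1409 = 8×170 + 49
170 = 3×49 + 23
49 = 2×23 + 3
23 = 7×3 + 2
3 = 1×2 + 1
2 = 2×1 + 0  (stop)
So 1409/170 = [8; 3, 2, 7, 1, 2].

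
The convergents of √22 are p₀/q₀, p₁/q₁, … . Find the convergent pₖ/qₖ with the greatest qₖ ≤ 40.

√22 = [4; 1, 2, 4, 2, 1, 8, …] (period length 6).
Convergents:
  p_0/q_0 = 4/1
  p_1/q_1 = 5/1
  p_2/q_2 = 14/3
  p_3/q_3 = 61/13
  p_4/q_4 = 136/29
  p_5/q_5 = 197/42
q_4 = 29 ≤ 40 < 42 = q_5, so the answer is 136/29.

136/29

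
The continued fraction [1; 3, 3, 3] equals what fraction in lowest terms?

Fold from the inside: start with 3/1.
  3 + 1/3 = 10/3
  3 + 3/10 = 33/10
  1 + 10/33 = 43/33

43/33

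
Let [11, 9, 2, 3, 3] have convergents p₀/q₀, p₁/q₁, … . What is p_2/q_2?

211/19

Using pₖ = aₖpₖ₋₁ + pₖ₋₂, qₖ = aₖqₖ₋₁ + qₖ₋₂ (with p₋₁=1, p₋₂=0, q₋₁=0, q₋₂=1):
  k=0: a=11, p=11, q=1
  k=1: a=9, p=100, q=9
  k=2: a=2, p=211, q=19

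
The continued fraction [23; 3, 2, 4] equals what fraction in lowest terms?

722/31

Using pₖ = aₖpₖ₋₁ + pₖ₋₂ and qₖ = aₖqₖ₋₁ + qₖ₋₂:
  k=0: a=23, p=23, q=1
  k=1: a=3, p=70, q=3
  k=2: a=2, p=163, q=7
  k=3: a=4, p=722, q=31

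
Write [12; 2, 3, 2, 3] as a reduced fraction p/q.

Using pₖ = aₖpₖ₋₁ + pₖ₋₂ and qₖ = aₖqₖ₋₁ + qₖ₋₂:
  k=0: a=12, p=12, q=1
  k=1: a=2, p=25, q=2
  k=2: a=3, p=87, q=7
  k=3: a=2, p=199, q=16
  k=4: a=3, p=684, q=55

684/55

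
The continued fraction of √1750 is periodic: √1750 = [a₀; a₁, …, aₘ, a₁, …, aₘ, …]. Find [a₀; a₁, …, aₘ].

[41; 1, 4, 1, 82]

a₀ = ⌊√1750⌋ = 41.
With m₀=0, d₀=1 and mₖ₊₁ = dₖaₖ − mₖ, dₖ₊₁ = (n − mₖ₊₁²)/dₖ, aₖ₊₁ = ⌊(a₀+mₖ₊₁)/dₖ₊₁⌋:
  k=1: m=41, d=69, a=1
  k=2: m=28, d=14, a=4
  k=3: m=28, d=69, a=1
  k=4: m=41, d=1, a=82
d=1 and a=2a₀=82 at k=4, so the next step gives (m, d) = (41, 69) again — its k=1 value — and the period has length 4.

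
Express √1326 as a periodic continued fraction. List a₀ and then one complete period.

[36; 2, 2, 2, 2, 2, 72]

a₀ = ⌊√1326⌋ = 36.
With m₀=0, d₀=1 and mₖ₊₁ = dₖaₖ − mₖ, dₖ₊₁ = (n − mₖ₊₁²)/dₖ, aₖ₊₁ = ⌊(a₀+mₖ₊₁)/dₖ₊₁⌋:
  k=1: m=36, d=30, a=2
  k=2: m=24, d=25, a=2
  k=3: m=26, d=26, a=2
  k=4: m=26, d=25, a=2
  k=5: m=24, d=30, a=2
  k=6: m=36, d=1, a=72
d=1 and a=2a₀=72 at k=6, so the next step gives (m, d) = (36, 30) again — its k=1 value — and the period has length 6.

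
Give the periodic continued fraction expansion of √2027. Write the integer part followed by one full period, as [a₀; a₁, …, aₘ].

[45; 45, 90]

a₀ = ⌊√2027⌋ = 45.
With m₀=0, d₀=1 and mₖ₊₁ = dₖaₖ − mₖ, dₖ₊₁ = (n − mₖ₊₁²)/dₖ, aₖ₊₁ = ⌊(a₀+mₖ₊₁)/dₖ₊₁⌋:
  k=1: m=45, d=2, a=45
  k=2: m=45, d=1, a=90
d=1 and a=2a₀=90 at k=2, so the next step gives (m, d) = (45, 2) again — its k=1 value — and the period has length 2.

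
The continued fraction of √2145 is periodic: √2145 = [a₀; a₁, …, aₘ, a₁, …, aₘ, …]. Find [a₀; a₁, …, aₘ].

[46; 3, 5, 2, 5, 3, 92]

a₀ = ⌊√2145⌋ = 46.
With m₀=0, d₀=1 and mₖ₊₁ = dₖaₖ − mₖ, dₖ₊₁ = (n − mₖ₊₁²)/dₖ, aₖ₊₁ = ⌊(a₀+mₖ₊₁)/dₖ₊₁⌋:
  k=1: m=46, d=29, a=3
  k=2: m=41, d=16, a=5
  k=3: m=39, d=39, a=2
  k=4: m=39, d=16, a=5
  k=5: m=41, d=29, a=3
  k=6: m=46, d=1, a=92
d=1 and a=2a₀=92 at k=6, so the next step gives (m, d) = (46, 29) again — its k=1 value — and the period has length 6.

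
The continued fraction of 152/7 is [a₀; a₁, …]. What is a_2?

2

152 = 21·7 + 5   →  a_0 = 21
7 = 1·5 + 2   →  a_1 = 1
5 = 2·2 + 1   →  a_2 = 2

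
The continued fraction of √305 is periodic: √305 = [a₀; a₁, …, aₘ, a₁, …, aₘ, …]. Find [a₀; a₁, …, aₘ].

a₀ = ⌊√305⌋ = 17.

[17; 2, 6, 2, 34]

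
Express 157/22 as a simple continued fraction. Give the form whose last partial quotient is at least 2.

[7; 7, 3]

157 = 7·22 + 3
22 = 7·3 + 1
3 = 3·1 + 0  (stop)
So 157/22 = [7; 7, 3].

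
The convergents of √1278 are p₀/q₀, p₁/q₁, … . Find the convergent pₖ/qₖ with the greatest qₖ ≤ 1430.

40897/1144

√1278 = [35; 1, 2, 1, 70, …] (period length 4).
Convergents:
  p_0/q_0 = 35/1
  p_1/q_1 = 36/1
  p_2/q_2 = 107/3
  p_3/q_3 = 143/4
  p_4/q_4 = 10117/283
  p_5/q_5 = 10260/287
  p_6/q_6 = 30637/857
  p_7/q_7 = 40897/1144
  p_8/q_8 = 2893427/80937
q_7 = 1144 ≤ 1430 < 80937 = q_8, so the answer is 40897/1144.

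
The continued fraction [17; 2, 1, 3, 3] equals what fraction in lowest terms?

625/36

Fold from the inside: start with 3/1.
  3 + 1/3 = 10/3
  1 + 3/10 = 13/10
  2 + 10/13 = 36/13
  17 + 13/36 = 625/36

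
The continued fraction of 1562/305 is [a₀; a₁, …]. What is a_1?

1562 = 5·305 + 37   →  a_0 = 5
305 = 8·37 + 9   →  a_1 = 8

8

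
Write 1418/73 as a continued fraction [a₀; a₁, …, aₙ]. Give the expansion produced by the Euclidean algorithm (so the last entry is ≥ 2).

[19; 2, 2, 1, 4, 2]

1418 = 19×73 + 31
73 = 2×31 + 11
31 = 2×11 + 9
11 = 1×9 + 2
9 = 4×2 + 1
2 = 2×1 + 0  (stop)
So 1418/73 = [19; 2, 2, 1, 4, 2].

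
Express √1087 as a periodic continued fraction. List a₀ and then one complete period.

[32; 1, 31, 1, 64]

a₀ = ⌊√1087⌋ = 32.
With m₀=0, d₀=1 and mₖ₊₁ = dₖaₖ − mₖ, dₖ₊₁ = (n − mₖ₊₁²)/dₖ, aₖ₊₁ = ⌊(a₀+mₖ₊₁)/dₖ₊₁⌋:
  k=1: m=32, d=63, a=1
  k=2: m=31, d=2, a=31
  k=3: m=31, d=63, a=1
  k=4: m=32, d=1, a=64
d=1 and a=2a₀=64 at k=4, so the next step gives (m, d) = (32, 63) again — its k=1 value — and the period has length 4.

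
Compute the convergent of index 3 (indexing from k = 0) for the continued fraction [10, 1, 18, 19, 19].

3963/362

Using pₖ = aₖpₖ₋₁ + pₖ₋₂, qₖ = aₖqₖ₋₁ + qₖ₋₂ (with p₋₁=1, p₋₂=0, q₋₁=0, q₋₂=1):
  k=0: a=10, p=10, q=1
  k=1: a=1, p=11, q=1
  k=2: a=18, p=208, q=19
  k=3: a=19, p=3963, q=362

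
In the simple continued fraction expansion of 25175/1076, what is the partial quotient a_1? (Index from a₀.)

2

25175 = 23·1076 + 427   →  a_0 = 23
1076 = 2·427 + 222   →  a_1 = 2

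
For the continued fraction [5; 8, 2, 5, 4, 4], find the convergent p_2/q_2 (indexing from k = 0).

Using pₖ = aₖpₖ₋₁ + pₖ₋₂, qₖ = aₖqₖ₋₁ + qₖ₋₂ (with p₋₁=1, p₋₂=0, q₋₁=0, q₋₂=1):
  k=0: a=5, p=5, q=1
  k=1: a=8, p=41, q=8
  k=2: a=2, p=87, q=17

87/17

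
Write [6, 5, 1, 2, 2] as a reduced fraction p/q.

247/40

Fold from the inside: start with 2/1.
  2 + 1/2 = 5/2
  1 + 2/5 = 7/5
  5 + 5/7 = 40/7
  6 + 7/40 = 247/40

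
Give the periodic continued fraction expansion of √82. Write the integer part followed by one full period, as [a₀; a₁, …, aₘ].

[9; 18]

a₀ = ⌊√82⌋ = 9.
With m₀=0, d₀=1 and mₖ₊₁ = dₖaₖ − mₖ, dₖ₊₁ = (n − mₖ₊₁²)/dₖ, aₖ₊₁ = ⌊(a₀+mₖ₊₁)/dₖ₊₁⌋:
  k=1: m=9, d=1, a=18
d=1 and a=2a₀=18 at k=1, so the next step gives (m, d) = (9, 1) again — its k=1 value — and the period has length 1.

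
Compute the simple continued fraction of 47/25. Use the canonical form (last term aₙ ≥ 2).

47 = 1×25 + 22
25 = 1×22 + 3
22 = 7×3 + 1
3 = 3×1 + 0  (stop)
So 47/25 = [1; 1, 7, 3].

[1; 1, 7, 3]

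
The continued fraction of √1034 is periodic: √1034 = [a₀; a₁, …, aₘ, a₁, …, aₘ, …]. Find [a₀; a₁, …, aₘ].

[32; 6, 2, 2, 2, 6, 64]

a₀ = ⌊√1034⌋ = 32.
With m₀=0, d₀=1 and mₖ₊₁ = dₖaₖ − mₖ, dₖ₊₁ = (n − mₖ₊₁²)/dₖ, aₖ₊₁ = ⌊(a₀+mₖ₊₁)/dₖ₊₁⌋:
  k=1: m=32, d=10, a=6
  k=2: m=28, d=25, a=2
  k=3: m=22, d=22, a=2
  k=4: m=22, d=25, a=2
  k=5: m=28, d=10, a=6
  k=6: m=32, d=1, a=64
d=1 and a=2a₀=64 at k=6, so the next step gives (m, d) = (32, 10) again — its k=1 value — and the period has length 6.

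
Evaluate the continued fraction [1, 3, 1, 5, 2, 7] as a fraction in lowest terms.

470/373

Using pₖ = aₖpₖ₋₁ + pₖ₋₂ and qₖ = aₖqₖ₋₁ + qₖ₋₂:
  k=0: a=1, p=1, q=1
  k=1: a=3, p=4, q=3
  k=2: a=1, p=5, q=4
  k=3: a=5, p=29, q=23
  k=4: a=2, p=63, q=50
  k=5: a=7, p=470, q=373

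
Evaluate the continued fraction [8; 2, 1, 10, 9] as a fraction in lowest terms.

Fold from the inside: start with 9/1.
  10 + 1/9 = 91/9
  1 + 9/91 = 100/91
  2 + 91/100 = 291/100
  8 + 100/291 = 2428/291

2428/291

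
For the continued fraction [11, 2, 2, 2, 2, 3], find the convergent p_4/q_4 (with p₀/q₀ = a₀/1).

Using pₖ = aₖpₖ₋₁ + pₖ₋₂, qₖ = aₖqₖ₋₁ + qₖ₋₂ (with p₋₁=1, p₋₂=0, q₋₁=0, q₋₂=1):
  k=0: a=11, p=11, q=1
  k=1: a=2, p=23, q=2
  k=2: a=2, p=57, q=5
  k=3: a=2, p=137, q=12
  k=4: a=2, p=331, q=29

331/29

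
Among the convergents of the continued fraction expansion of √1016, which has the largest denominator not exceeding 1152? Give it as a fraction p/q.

√1016 = [31; 1, 6, 1, 62, …] (period length 4).
Convergents:
  p_0/q_0 = 31/1
  p_1/q_1 = 32/1
  p_2/q_2 = 223/7
  p_3/q_3 = 255/8
  p_4/q_4 = 16033/503
  p_5/q_5 = 16288/511
  p_6/q_6 = 113761/3569
q_5 = 511 ≤ 1152 < 3569 = q_6, so the answer is 16288/511.

16288/511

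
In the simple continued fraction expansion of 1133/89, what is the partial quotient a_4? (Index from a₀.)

1133 = 12·89 + 65   →  a_0 = 12
89 = 1·65 + 24   →  a_1 = 1
65 = 2·24 + 17   →  a_2 = 2
24 = 1·17 + 7   →  a_3 = 1
17 = 2·7 + 3   →  a_4 = 2

2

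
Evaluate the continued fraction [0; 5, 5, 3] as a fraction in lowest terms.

Fold from the inside: start with 3/1.
  5 + 1/3 = 16/3
  5 + 3/16 = 83/16
  0 + 16/83 = 16/83

16/83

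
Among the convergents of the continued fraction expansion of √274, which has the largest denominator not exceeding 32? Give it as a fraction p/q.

√274 = [16; 1, 1, 4, 4, 1, 1, 32, …] (period length 7).
Convergents:
  p_0/q_0 = 16/1
  p_1/q_1 = 17/1
  p_2/q_2 = 33/2
  p_3/q_3 = 149/9
  p_4/q_4 = 629/38
q_3 = 9 ≤ 32 < 38 = q_4, so the answer is 149/9.

149/9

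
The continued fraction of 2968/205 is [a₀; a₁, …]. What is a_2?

10

2968 = 14·205 + 98   →  a_0 = 14
205 = 2·98 + 9   →  a_1 = 2
98 = 10·9 + 8   →  a_2 = 10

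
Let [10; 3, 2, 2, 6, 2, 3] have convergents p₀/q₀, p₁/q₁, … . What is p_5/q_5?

2419/235

Using pₖ = aₖpₖ₋₁ + pₖ₋₂, qₖ = aₖqₖ₋₁ + qₖ₋₂ (with p₋₁=1, p₋₂=0, q₋₁=0, q₋₂=1):
  k=0: a=10, p=10, q=1
  k=1: a=3, p=31, q=3
  k=2: a=2, p=72, q=7
  k=3: a=2, p=175, q=17
  k=4: a=6, p=1122, q=109
  k=5: a=2, p=2419, q=235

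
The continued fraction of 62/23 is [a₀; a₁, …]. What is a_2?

62 = 2·23 + 16   →  a_0 = 2
23 = 1·16 + 7   →  a_1 = 1
16 = 2·7 + 2   →  a_2 = 2

2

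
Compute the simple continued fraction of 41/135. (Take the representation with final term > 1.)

41 = 0·135 + 41
135 = 3·41 + 12
41 = 3·12 + 5
12 = 2·5 + 2
5 = 2·2 + 1
2 = 2·1 + 0  (stop)
So 41/135 = [0; 3, 3, 2, 2, 2].

[0; 3, 3, 2, 2, 2]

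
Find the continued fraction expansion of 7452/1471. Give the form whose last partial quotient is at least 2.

7452 = 5*1471 + 97
1471 = 15*97 + 16
97 = 6*16 + 1
16 = 16*1 + 0  (stop)
So 7452/1471 = [5; 15, 6, 16].

[5; 15, 6, 16]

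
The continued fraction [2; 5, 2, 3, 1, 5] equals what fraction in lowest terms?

618/283

Using pₖ = aₖpₖ₋₁ + pₖ₋₂ and qₖ = aₖqₖ₋₁ + qₖ₋₂:
  k=0: a=2, p=2, q=1
  k=1: a=5, p=11, q=5
  k=2: a=2, p=24, q=11
  k=3: a=3, p=83, q=38
  k=4: a=1, p=107, q=49
  k=5: a=5, p=618, q=283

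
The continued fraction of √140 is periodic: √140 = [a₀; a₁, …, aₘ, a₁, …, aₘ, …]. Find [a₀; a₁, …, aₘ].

a₀ = ⌊√140⌋ = 11.
With m₀=0, d₀=1 and mₖ₊₁ = dₖaₖ − mₖ, dₖ₊₁ = (n − mₖ₊₁²)/dₖ, aₖ₊₁ = ⌊(a₀+mₖ₊₁)/dₖ₊₁⌋:
  k=1: m=11, d=19, a=1
  k=2: m=8, d=4, a=4
  k=3: m=8, d=19, a=1
  k=4: m=11, d=1, a=22
d=1 and a=2a₀=22 at k=4, so the next step gives (m, d) = (11, 19) again — its k=1 value — and the period has length 4.

[11; 1, 4, 1, 22]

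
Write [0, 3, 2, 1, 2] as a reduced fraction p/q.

Fold from the inside: start with 2/1.
  1 + 1/2 = 3/2
  2 + 2/3 = 8/3
  3 + 3/8 = 27/8
  0 + 8/27 = 8/27

8/27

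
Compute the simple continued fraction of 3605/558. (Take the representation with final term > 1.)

3605 = 6×558 + 257
558 = 2×257 + 44
257 = 5×44 + 37
44 = 1×37 + 7
37 = 5×7 + 2
7 = 3×2 + 1
2 = 2×1 + 0  (stop)
So 3605/558 = [6; 2, 5, 1, 5, 3, 2].

[6; 2, 5, 1, 5, 3, 2]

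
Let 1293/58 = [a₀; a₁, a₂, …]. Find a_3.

2

1293 = 22·58 + 17   →  a_0 = 22
58 = 3·17 + 7   →  a_1 = 3
17 = 2·7 + 3   →  a_2 = 2
7 = 2·3 + 1   →  a_3 = 2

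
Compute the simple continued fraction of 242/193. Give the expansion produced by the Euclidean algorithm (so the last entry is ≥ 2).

[1; 3, 1, 15, 3]

242 = 1·193 + 49
193 = 3·49 + 46
49 = 1·46 + 3
46 = 15·3 + 1
3 = 3·1 + 0  (stop)
So 242/193 = [1; 3, 1, 15, 3].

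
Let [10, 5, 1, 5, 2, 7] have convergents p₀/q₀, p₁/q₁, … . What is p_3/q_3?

Using pₖ = aₖpₖ₋₁ + pₖ₋₂, qₖ = aₖqₖ₋₁ + qₖ₋₂ (with p₋₁=1, p₋₂=0, q₋₁=0, q₋₂=1):
  k=0: a=10, p=10, q=1
  k=1: a=5, p=51, q=5
  k=2: a=1, p=61, q=6
  k=3: a=5, p=356, q=35

356/35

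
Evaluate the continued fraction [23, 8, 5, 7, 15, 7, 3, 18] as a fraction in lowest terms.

41990144/1816023

Using pₖ = aₖpₖ₋₁ + pₖ₋₂ and qₖ = aₖqₖ₋₁ + qₖ₋₂:
  k=0: a=23, p=23, q=1
  k=1: a=8, p=185, q=8
  k=2: a=5, p=948, q=41
  k=3: a=7, p=6821, q=295
  k=4: a=15, p=103263, q=4466
  k=5: a=7, p=729662, q=31557
  k=6: a=3, p=2292249, q=99137
  k=7: a=18, p=41990144, q=1816023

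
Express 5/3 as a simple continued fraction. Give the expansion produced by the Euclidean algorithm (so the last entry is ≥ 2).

[1; 1, 2]

5 = 1*3 + 2
3 = 1*2 + 1
2 = 2*1 + 0  (stop)
So 5/3 = [1; 1, 2].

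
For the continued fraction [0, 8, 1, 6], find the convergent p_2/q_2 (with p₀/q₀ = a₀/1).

1/9

Using pₖ = aₖpₖ₋₁ + pₖ₋₂, qₖ = aₖqₖ₋₁ + qₖ₋₂ (with p₋₁=1, p₋₂=0, q₋₁=0, q₋₂=1):
  k=0: a=0, p=0, q=1
  k=1: a=8, p=1, q=8
  k=2: a=1, p=1, q=9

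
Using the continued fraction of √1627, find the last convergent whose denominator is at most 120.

√1627 = [40; 2, 1, 39, 1, 2, 80, …] (period length 6).
Convergents:
  p_0/q_0 = 40/1
  p_1/q_1 = 81/2
  p_2/q_2 = 121/3
  p_3/q_3 = 4800/119
  p_4/q_4 = 4921/122
q_3 = 119 ≤ 120 < 122 = q_4, so the answer is 4800/119.

4800/119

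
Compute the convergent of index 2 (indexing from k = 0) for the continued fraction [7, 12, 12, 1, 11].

Using pₖ = aₖpₖ₋₁ + pₖ₋₂, qₖ = aₖqₖ₋₁ + qₖ₋₂ (with p₋₁=1, p₋₂=0, q₋₁=0, q₋₂=1):
  k=0: a=7, p=7, q=1
  k=1: a=12, p=85, q=12
  k=2: a=12, p=1027, q=145

1027/145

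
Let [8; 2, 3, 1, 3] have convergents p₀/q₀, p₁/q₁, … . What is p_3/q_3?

76/9

Using pₖ = aₖpₖ₋₁ + pₖ₋₂, qₖ = aₖqₖ₋₁ + qₖ₋₂ (with p₋₁=1, p₋₂=0, q₋₁=0, q₋₂=1):
  k=0: a=8, p=8, q=1
  k=1: a=2, p=17, q=2
  k=2: a=3, p=59, q=7
  k=3: a=1, p=76, q=9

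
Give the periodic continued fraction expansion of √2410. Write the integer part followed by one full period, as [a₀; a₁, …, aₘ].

[49; 10, 1, 8, 1, 10, 98]

a₀ = ⌊√2410⌋ = 49.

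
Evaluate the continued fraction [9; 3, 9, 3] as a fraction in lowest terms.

811/87

Fold from the inside: start with 3/1.
  9 + 1/3 = 28/3
  3 + 3/28 = 87/28
  9 + 28/87 = 811/87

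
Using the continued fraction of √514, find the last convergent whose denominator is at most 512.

4625/204

√514 = [22; 1, 2, 22, 2, 1, 44, …] (period length 6).
Convergents:
  p_0/q_0 = 22/1
  p_1/q_1 = 23/1
  p_2/q_2 = 68/3
  p_3/q_3 = 1519/67
  p_4/q_4 = 3106/137
  p_5/q_5 = 4625/204
  p_6/q_6 = 206606/9113
q_5 = 204 ≤ 512 < 9113 = q_6, so the answer is 4625/204.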